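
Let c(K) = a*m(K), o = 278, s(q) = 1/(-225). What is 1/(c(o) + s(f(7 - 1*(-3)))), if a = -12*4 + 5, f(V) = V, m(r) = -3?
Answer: 225/29024 ≈ 0.0077522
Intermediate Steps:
a = -43 (a = -4*12 + 5 = -48 + 5 = -43)
s(q) = -1/225
c(K) = 129 (c(K) = -43*(-3) = 129)
1/(c(o) + s(f(7 - 1*(-3)))) = 1/(129 - 1/225) = 1/(29024/225) = 225/29024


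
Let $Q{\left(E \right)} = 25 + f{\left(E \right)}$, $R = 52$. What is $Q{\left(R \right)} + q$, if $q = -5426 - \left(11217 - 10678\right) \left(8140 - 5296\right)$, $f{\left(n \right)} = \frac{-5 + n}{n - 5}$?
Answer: $-1538316$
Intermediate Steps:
$f{\left(n \right)} = 1$ ($f{\left(n \right)} = \frac{-5 + n}{n - 5} = \frac{-5 + n}{-5 + n} = 1$)
$Q{\left(E \right)} = 26$ ($Q{\left(E \right)} = 25 + 1 = 26$)
$q = -1538342$ ($q = -5426 - 539 \cdot 2844 = -5426 - 1532916 = -1538342$)
$Q{\left(R \right)} + q = 26 - 1538342 = -1538316$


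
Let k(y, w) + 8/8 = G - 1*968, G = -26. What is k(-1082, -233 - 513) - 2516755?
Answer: -2517750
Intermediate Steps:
k(y, w) = -995 (k(y, w) = -1 + (-26 - 1*968) = -1 + (-26 - 968) = -1 - 994 = -995)
k(-1082, -233 - 513) - 2516755 = -995 - 2516755 = -2517750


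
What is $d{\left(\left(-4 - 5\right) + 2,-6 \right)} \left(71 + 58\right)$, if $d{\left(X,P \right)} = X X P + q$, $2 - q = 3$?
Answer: $-38055$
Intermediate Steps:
$q = -1$ ($q = 2 - 3 = -1$)
$d{\left(X,P \right)} = -1 + P X^{2}$ ($d{\left(X,P \right)} = X X P - 1 = X^{2} P - 1 = P X^{2} - 1 = -1 + P X^{2}$)
$d{\left(\left(-4 - 5\right) + 2,-6 \right)} \left(71 + 58\right) = \left(-1 - 6 \left(\left(-4 - 5\right) + 2\right)^{2}\right) \left(71 + 58\right) = \left(-1 - 6 \left(-9 + 2\right)^{2}\right) 129 = \left(-1 - 6 \left(-7\right)^{2}\right) 129 = \left(-1 - 294\right) 129 = \left(-295\right) 129 = -38055$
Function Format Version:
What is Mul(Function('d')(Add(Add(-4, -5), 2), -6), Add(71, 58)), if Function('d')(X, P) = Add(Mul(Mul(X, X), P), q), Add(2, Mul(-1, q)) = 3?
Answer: -38055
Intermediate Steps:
q = -1 (q = Add(2, Mul(-1, 3)) = Add(2, -3) = -1)
Function('d')(X, P) = Add(-1, Mul(P, Pow(X, 2))) (Function('d')(X, P) = Add(Mul(Mul(X, X), P), -1) = Add(Mul(Pow(X, 2), P), -1) = Add(Mul(P, Pow(X, 2)), -1) = Add(-1, Mul(P, Pow(X, 2))))
Mul(Function('d')(Add(Add(-4, -5), 2), -6), Add(71, 58)) = Mul(Add(-1, Mul(-6, Pow(Add(Add(-4, -5), 2), 2))), Add(71, 58)) = Mul(Add(-1, Mul(-6, Pow(Add(-9, 2), 2))), 129) = Mul(Add(-1, Mul(-6, Pow(-7, 2))), 129) = Mul(Add(-1, Mul(-6, 49)), 129) = Mul(Add(-1, -294), 129) = Mul(-295, 129) = -38055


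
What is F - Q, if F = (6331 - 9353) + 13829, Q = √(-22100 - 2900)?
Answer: 10807 - 50*I*√10 ≈ 10807.0 - 158.11*I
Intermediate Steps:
Q = 50*I*√10 (Q = √(-25000) = 50*I*√10 ≈ 158.11*I)
F = 10807 (F = -3022 + 13829 = 10807)
F - Q = 10807 - 50*I*√10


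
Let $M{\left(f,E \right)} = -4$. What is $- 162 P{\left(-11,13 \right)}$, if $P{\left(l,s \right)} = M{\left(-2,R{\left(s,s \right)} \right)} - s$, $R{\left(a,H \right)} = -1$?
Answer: $2754$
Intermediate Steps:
$P{\left(l,s \right)} = -4 - s$
$- 162 P{\left(-11,13 \right)} = - 162 \left(-4 - 13\right) = \left(-162\right) \left(-17\right) = 2754$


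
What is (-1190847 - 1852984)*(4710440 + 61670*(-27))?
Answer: -9269530735850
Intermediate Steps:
(-1190847 - 1852984)*(4710440 + 61670*(-27)) = -3043831*(4710440 - 1665090) = -3043831*3045350 = -9269530735850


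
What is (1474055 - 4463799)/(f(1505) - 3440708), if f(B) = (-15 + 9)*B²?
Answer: 1494872/8515429 ≈ 0.17555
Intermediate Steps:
f(B) = -6*B²
(1474055 - 4463799)/(f(1505) - 3440708) = (1474055 - 4463799)/(-6*1505² - 3440708) = -2989744/(-6*2265025 - 3440708) = -2989744/(-13590150 - 3440708) = -2989744/(-17030858) = -2989744*(-1/17030858) = 1494872/8515429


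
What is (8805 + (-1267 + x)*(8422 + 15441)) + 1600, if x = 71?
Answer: -28529743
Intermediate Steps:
(8805 + (-1267 + x)*(8422 + 15441)) + 1600 = (8805 + (-1267 + 71)*(8422 + 15441)) + 1600 = (8805 - 1196*23863) + 1600 = (8805 - 28540148) + 1600 = -28531343 + 1600 = -28529743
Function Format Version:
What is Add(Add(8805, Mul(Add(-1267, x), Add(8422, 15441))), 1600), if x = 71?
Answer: -28529743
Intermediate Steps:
Add(Add(8805, Mul(Add(-1267, x), Add(8422, 15441))), 1600) = Add(Add(8805, Mul(Add(-1267, 71), Add(8422, 15441))), 1600) = Add(Add(8805, Mul(-1196, 23863)), 1600) = Add(Add(8805, -28540148), 1600) = Add(-28531343, 1600) = -28529743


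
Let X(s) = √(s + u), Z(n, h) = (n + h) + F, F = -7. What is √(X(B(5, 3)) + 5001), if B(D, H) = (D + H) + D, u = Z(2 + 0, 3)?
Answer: √(5001 + √11) ≈ 70.741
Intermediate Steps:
Z(n, h) = -7 + h + n (Z(n, h) = (n + h) - 7 = (h + n) - 7 = -7 + h + n)
u = -2 (u = -7 + 3 + (2 + 0) = -7 + 3 + 2 = -2)
B(D, H) = H + 2*D
X(s) = √(-2 + s) (X(s) = √(s - 2) = √(-2 + s))
√(X(B(5, 3)) + 5001) = √(√(-2 + (3 + 2*5)) + 5001) = √(√(-2 + (3 + 10)) + 5001) = √(√(-2 + 13) + 5001) = √(√11 + 5001) = √(5001 + √11)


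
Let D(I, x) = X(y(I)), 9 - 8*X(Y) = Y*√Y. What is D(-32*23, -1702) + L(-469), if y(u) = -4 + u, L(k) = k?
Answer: -3743/8 + 185*I*√185 ≈ -467.88 + 2516.3*I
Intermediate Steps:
X(Y) = 9/8 - Y^(3/2)/8 (X(Y) = 9/8 - Y*√Y/8 = 9/8 - Y^(3/2)/8)
D(I, x) = 9/8 - (-4 + I)^(3/2)/8
D(-32*23, -1702) + L(-469) = (9/8 - (-4 - 32*23)^(3/2)/8) - 469 = (9/8 - (-4 - 736)^(3/2)/8) - 469 = (9/8 - (-185)*I*√185) - 469 = (9/8 + 185*I*√185) - 469 = -3743/8 + 185*I*√185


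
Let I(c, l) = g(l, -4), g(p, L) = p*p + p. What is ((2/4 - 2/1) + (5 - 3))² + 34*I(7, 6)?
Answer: 5713/4 ≈ 1428.3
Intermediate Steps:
g(p, L) = p + p² (g(p, L) = p² + p = p + p²)
I(c, l) = l*(1 + l)
((2/4 - 2/1) + (5 - 3))² + 34*I(7, 6) = ((2/4 - 2/1) + (5 - 3))² + 34*(6*(1 + 6)) = ((2*(¼) - 2*1) + 2)² + 34*(6*7) = ((½ - 2) + 2)² + 34*42 = (-3/2 + 2)² + 1428 = (½)² + 1428 = ¼ + 1428 = 5713/4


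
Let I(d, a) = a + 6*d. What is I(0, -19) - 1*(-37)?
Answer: 18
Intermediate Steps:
I(0, -19) - 1*(-37) = (-19 + 6*0) - 1*(-37) = (-19 + 0) + 37 = -19 + 37 = 18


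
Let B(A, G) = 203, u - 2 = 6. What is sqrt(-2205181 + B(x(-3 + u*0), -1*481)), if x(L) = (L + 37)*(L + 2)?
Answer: I*sqrt(2204978) ≈ 1484.9*I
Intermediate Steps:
u = 8 (u = 2 + 6 = 8)
x(L) = (2 + L)*(37 + L) (x(L) = (37 + L)*(2 + L) = (2 + L)*(37 + L))
sqrt(-2205181 + B(x(-3 + u*0), -1*481)) = sqrt(-2205181 + 203) = sqrt(-2204978) = I*sqrt(2204978)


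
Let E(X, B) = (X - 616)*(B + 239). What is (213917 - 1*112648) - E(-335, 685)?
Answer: 979993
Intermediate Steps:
E(X, B) = (-616 + X)*(239 + B)
(213917 - 1*112648) - E(-335, 685) = (213917 - 1*112648) - (-147224 - 616*685 + 239*(-335) + 685*(-335)) = (213917 - 112648) - (-147224 - 421960 - 80065 - 229475) = 101269 - 1*(-878724) = 101269 + 878724 = 979993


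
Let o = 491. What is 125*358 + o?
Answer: 45241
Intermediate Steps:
125*358 + o = 125*358 + 491 = 44750 + 491 = 45241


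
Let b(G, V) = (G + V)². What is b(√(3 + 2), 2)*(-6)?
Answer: -54 - 24*√5 ≈ -107.67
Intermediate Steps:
b(√(3 + 2), 2)*(-6) = (√(3 + 2) + 2)²*(-6) = (√5 + 2)²*(-6) = (2 + √5)²*(-6) = -6*(2 + √5)²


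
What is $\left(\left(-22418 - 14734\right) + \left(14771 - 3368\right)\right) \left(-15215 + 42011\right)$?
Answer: $-689970204$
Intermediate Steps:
$\left(\left(-22418 - 14734\right) + \left(14771 - 3368\right)\right) \left(-15215 + 42011\right) = \left(\left(-22418 - 14734\right) + 11403\right) 26796 = \left(-37152 + 11403\right) 26796 = \left(-25749\right) 26796 = -689970204$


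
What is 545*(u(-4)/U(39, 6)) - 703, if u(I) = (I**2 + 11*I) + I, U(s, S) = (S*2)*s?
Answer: -86611/117 ≈ -740.26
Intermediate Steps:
U(s, S) = 2*S*s (U(s, S) = (2*S)*s = 2*S*s)
u(I) = I**2 + 12*I
545*(u(-4)/U(39, 6)) - 703 = 545*((-4*(12 - 4))/((2*6*39))) - 703 = 545*(-4*8/468) - 703 = 545*(-32*1/468) - 703 = 545*(-8/117) - 703 = -4360/117 - 703 = -86611/117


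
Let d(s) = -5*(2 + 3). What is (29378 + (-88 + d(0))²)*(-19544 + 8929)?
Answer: -447390405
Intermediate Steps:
d(s) = -25 (d(s) = -5*5 = -25)
(29378 + (-88 + d(0))²)*(-19544 + 8929) = (29378 + (-88 - 25)²)*(-19544 + 8929) = (29378 + (-113)²)*(-10615) = (29378 + 12769)*(-10615) = 42147*(-10615) = -447390405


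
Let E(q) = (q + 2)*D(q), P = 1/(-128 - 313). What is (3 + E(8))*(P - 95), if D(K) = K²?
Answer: -26939128/441 ≈ -61086.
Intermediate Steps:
P = -1/441 (P = 1/(-441) = -1/441 ≈ -0.0022676)
E(q) = q²*(2 + q) (E(q) = (q + 2)*q² = (2 + q)*q² = q²*(2 + q))
(3 + E(8))*(P - 95) = (3 + 8²*(2 + 8))*(-1/441 - 95) = (3 + 64*10)*(-41896/441) = (3 + 640)*(-41896/441) = 643*(-41896/441) = -26939128/441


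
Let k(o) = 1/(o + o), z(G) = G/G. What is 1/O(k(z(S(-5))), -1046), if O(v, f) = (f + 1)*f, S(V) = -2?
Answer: 1/1093070 ≈ 9.1485e-7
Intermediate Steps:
z(G) = 1
k(o) = 1/(2*o)
O(v, f) = f*(1 + f) (O(v, f) = (1 + f)*f = f*(1 + f))
1/O(k(z(S(-5))), -1046) = 1/(-1046*(1 - 1046)) = 1/(-1046*(-1045)) = 1/1093070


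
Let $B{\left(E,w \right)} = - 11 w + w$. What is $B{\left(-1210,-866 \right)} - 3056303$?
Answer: $-3047643$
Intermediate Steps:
$B{\left(E,w \right)} = - 10 w$
$B{\left(-1210,-866 \right)} - 3056303 = \left(-10\right) \left(-866\right) - 3056303 = 8660 - 3056303 = -3047643$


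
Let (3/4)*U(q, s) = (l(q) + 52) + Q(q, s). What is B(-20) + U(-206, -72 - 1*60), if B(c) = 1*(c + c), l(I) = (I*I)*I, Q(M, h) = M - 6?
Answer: -11656008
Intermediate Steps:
Q(M, h) = -6 + M
l(I) = I³ (l(I) = I²*I = I³)
U(q, s) = 184/3 + 4*q/3 + 4*q³/3 (U(q, s) = 4*((q³ + 52) + (-6 + q))/3 = 4*((52 + q³) + (-6 + q))/3 = 4*(46 + q + q³)/3 = 184/3 + 4*q/3 + 4*q³/3)
B(c) = 2*c (B(c) = 1*(2*c) = 2*c)
B(-20) + U(-206, -72 - 1*60) = 2*(-20) + (184/3 + (4/3)*(-206) + (4/3)*(-206)³) = -40 + (184/3 - 824/3 + (4/3)*(-8741816)) = -40 + (184/3 - 824/3 - 34967264/3) = -40 - 11655968 = -11656008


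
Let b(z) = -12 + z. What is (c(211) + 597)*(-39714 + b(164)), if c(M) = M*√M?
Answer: -23618514 - 8347582*√211 ≈ -1.4487e+8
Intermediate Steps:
c(M) = M^(3/2)
(c(211) + 597)*(-39714 + b(164)) = (211^(3/2) + 597)*(-39714 + (-12 + 164)) = (211*√211 + 597)*(-39714 + 152) = (597 + 211*√211)*(-39562) = -23618514 - 8347582*√211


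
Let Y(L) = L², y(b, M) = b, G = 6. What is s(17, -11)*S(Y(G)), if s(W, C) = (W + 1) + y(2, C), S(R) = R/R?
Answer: 20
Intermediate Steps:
S(R) = 1
s(W, C) = 3 + W (s(W, C) = (W + 1) + 2 = (1 + W) + 2 = 3 + W)
s(17, -11)*S(Y(G)) = (3 + 17)*1 = 20*1 = 20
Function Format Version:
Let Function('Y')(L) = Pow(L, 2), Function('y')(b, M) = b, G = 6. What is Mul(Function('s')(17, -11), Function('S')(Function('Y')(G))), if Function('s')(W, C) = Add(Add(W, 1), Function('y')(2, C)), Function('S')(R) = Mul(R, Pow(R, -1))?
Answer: 20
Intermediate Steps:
Function('S')(R) = 1
Function('s')(W, C) = Add(3, W) (Function('s')(W, C) = Add(Add(W, 1), 2) = Add(Add(1, W), 2) = Add(3, W))
Mul(Function('s')(17, -11), Function('S')(Function('Y')(G))) = Mul(Add(3, 17), 1) = Mul(20, 1) = 20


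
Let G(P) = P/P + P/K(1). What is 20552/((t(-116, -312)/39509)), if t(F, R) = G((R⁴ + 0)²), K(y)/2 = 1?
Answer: 811988968/44895907698545000449 ≈ 1.8086e-11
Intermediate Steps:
K(y) = 2 (K(y) = 2*1 = 2)
G(P) = 1 + P/2 (G(P) = P/P + P/2 = 1 + P*(½) = 1 + P/2)
t(F, R) = 1 + R⁸/2 (t(F, R) = 1 + (R⁴ + 0)²/2 = 1 + (R⁴)²/2 = 1 + R⁸/2)
20552/((t(-116, -312)/39509)) = 20552/(((1 + (½)*(-312)⁸)/39509)) = 20552/(((1 + (½)*89791815397090000896)*(1/39509))) = 20552/(((1 + 44895907698545000448)*(1/39509))) = 20552/((44895907698545000449*(1/39509))) = 20552/(44895907698545000449/39509) = 20552*(39509/44895907698545000449) = 811988968/44895907698545000449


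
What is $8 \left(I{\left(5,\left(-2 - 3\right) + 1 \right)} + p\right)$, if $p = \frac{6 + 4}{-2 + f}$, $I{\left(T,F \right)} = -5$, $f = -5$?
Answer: $- \frac{360}{7} \approx -51.429$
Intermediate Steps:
$p = - \frac{10}{7}$ ($p = \frac{6 + 4}{-2 - 5} = \frac{10}{-7} = 10 \left(- \frac{1}{7}\right) = - \frac{10}{7} \approx -1.4286$)
$8 \left(I{\left(5,\left(-2 - 3\right) + 1 \right)} + p\right) = 8 \left(-5 - \frac{10}{7}\right) = 8 \left(- \frac{45}{7}\right) = - \frac{360}{7}$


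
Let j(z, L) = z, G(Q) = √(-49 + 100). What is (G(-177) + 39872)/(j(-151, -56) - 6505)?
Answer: -623/104 - √51/6656 ≈ -5.9915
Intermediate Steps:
G(Q) = √51
(G(-177) + 39872)/(j(-151, -56) - 6505) = (√51 + 39872)/(-151 - 6505) = (39872 + √51)/(-6656) = (39872 + √51)*(-1/6656) = -623/104 - √51/6656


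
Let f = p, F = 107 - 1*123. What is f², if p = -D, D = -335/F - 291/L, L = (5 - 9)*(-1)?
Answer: 687241/256 ≈ 2684.5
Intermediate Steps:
F = -16 (F = 107 - 123 = -16)
L = 4 (L = -4*(-1) = 4)
D = -829/16 (D = -335/(-16) - 291/4 = -335*(-1/16) - 291*¼ = 335/16 - 291/4 = -829/16 ≈ -51.813)
p = 829/16 (p = -1*(-829/16) = 829/16 ≈ 51.813)
f = 829/16 ≈ 51.813
f² = (829/16)² = 687241/256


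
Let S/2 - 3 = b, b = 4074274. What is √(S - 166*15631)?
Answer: 4*√347113 ≈ 2356.7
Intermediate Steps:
S = 8148554 (S = 6 + 2*4074274 = 6 + 8148548 = 8148554)
√(S - 166*15631) = √(8148554 - 166*15631) = √(8148554 - 2594746) = √5553808 = 4*√347113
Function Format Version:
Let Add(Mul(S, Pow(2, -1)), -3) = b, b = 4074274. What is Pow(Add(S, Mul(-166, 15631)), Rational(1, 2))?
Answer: Mul(4, Pow(347113, Rational(1, 2))) ≈ 2356.7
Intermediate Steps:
S = 8148554 (S = Add(6, Mul(2, 4074274)) = Add(6, 8148548) = 8148554)
Pow(Add(S, Mul(-166, 15631)), Rational(1, 2)) = Pow(Add(8148554, Mul(-166, 15631)), Rational(1, 2)) = Pow(Add(8148554, -2594746), Rational(1, 2)) = Pow(5553808, Rational(1, 2)) = Mul(4, Pow(347113, Rational(1, 2)))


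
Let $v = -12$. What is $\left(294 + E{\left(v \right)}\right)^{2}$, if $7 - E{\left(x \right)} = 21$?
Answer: $78400$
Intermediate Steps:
$E{\left(x \right)} = -14$ ($E{\left(x \right)} = 7 - 21 = -14$)
$\left(294 + E{\left(v \right)}\right)^{2} = \left(294 - 14\right)^{2} = 280^{2} = 78400$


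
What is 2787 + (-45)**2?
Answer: 4812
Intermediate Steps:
2787 + (-45)**2 = 2787 + 2025 = 4812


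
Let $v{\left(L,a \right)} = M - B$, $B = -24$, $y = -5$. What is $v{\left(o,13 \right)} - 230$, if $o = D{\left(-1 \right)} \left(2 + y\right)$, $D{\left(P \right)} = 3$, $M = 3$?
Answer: $-203$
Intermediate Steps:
$o = -9$ ($o = 3 \left(2 - 5\right) = 3 \left(-3\right) = -9$)
$v{\left(L,a \right)} = 27$ ($v{\left(L,a \right)} = 3 - -24 = 3 + 24 = 27$)
$v{\left(o,13 \right)} - 230 = 27 - 230 = -203$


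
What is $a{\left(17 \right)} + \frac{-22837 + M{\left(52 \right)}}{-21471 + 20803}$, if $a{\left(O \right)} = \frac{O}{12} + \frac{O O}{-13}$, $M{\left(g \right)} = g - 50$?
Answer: $\frac{87079}{6513} \approx 13.37$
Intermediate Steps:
$M{\left(g \right)} = -50 + g$ ($M{\left(g \right)} = g - 50 = -50 + g$)
$a{\left(O \right)} = - \frac{O^{2}}{13} + \frac{O}{12}$ ($a{\left(O \right)} = O \frac{1}{12} + O^{2} \left(- \frac{1}{13}\right) = \frac{O}{12} - \frac{O^{2}}{13} = - \frac{O^{2}}{13} + \frac{O}{12}$)
$a{\left(17 \right)} + \frac{-22837 + M{\left(52 \right)}}{-21471 + 20803} = \frac{1}{156} \cdot 17 \left(13 - 204\right) + \frac{-22837 + \left(-50 + 52\right)}{-21471 + 20803} = \frac{1}{156} \cdot 17 \left(13 - 204\right) + \frac{-22837 + 2}{-668} = \frac{1}{156} \cdot 17 \left(-191\right) - - \frac{22835}{668} = - \frac{3247}{156} + \frac{22835}{668} = \frac{87079}{6513}$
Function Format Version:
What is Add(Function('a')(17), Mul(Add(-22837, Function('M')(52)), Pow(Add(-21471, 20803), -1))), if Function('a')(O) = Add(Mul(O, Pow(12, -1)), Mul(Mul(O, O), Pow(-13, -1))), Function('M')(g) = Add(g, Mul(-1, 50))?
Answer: Rational(87079, 6513) ≈ 13.370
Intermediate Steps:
Function('M')(g) = Add(-50, g) (Function('M')(g) = Add(g, -50) = Add(-50, g))
Function('a')(O) = Add(Mul(Rational(-1, 13), Pow(O, 2)), Mul(Rational(1, 12), O)) (Function('a')(O) = Add(Mul(O, Rational(1, 12)), Mul(Pow(O, 2), Rational(-1, 13))) = Add(Mul(Rational(1, 12), O), Mul(Rational(-1, 13), Pow(O, 2))) = Add(Mul(Rational(-1, 13), Pow(O, 2)), Mul(Rational(1, 12), O)))
Add(Function('a')(17), Mul(Add(-22837, Function('M')(52)), Pow(Add(-21471, 20803), -1))) = Add(Mul(Rational(1, 156), 17, Add(13, Mul(-12, 17))), Mul(Add(-22837, Add(-50, 52)), Pow(Add(-21471, 20803), -1))) = Add(Mul(Rational(1, 156), 17, Add(13, -204)), Mul(Add(-22837, 2), Pow(-668, -1))) = Add(Mul(Rational(1, 156), 17, -191), Mul(-22835, Rational(-1, 668))) = Add(Rational(-3247, 156), Rational(22835, 668)) = Rational(87079, 6513)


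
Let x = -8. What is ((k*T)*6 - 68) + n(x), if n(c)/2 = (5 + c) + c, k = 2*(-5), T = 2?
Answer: -210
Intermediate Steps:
k = -10
n(c) = 10 + 4*c (n(c) = 2*((5 + c) + c) = 2*(5 + 2*c) = 10 + 4*c)
((k*T)*6 - 68) + n(x) = (-10*2*6 - 68) + (10 + 4*(-8)) = (-20*6 - 68) + (10 - 32) = (-120 - 68) - 22 = -188 - 22 = -210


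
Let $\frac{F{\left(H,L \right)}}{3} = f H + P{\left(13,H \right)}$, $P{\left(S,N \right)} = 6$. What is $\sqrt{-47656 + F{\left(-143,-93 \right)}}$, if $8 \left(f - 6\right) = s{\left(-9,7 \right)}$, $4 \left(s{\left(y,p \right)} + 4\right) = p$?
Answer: $\frac{i \sqrt{3205846}}{8} \approx 223.81 i$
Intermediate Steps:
$s{\left(y,p \right)} = -4 + \frac{p}{4}$
$f = \frac{183}{32}$ ($f = 6 + \frac{-4 + \frac{1}{4} \cdot 7}{8} = 6 + \frac{-4 + \frac{7}{4}}{8} = 6 + \frac{1}{8} \left(- \frac{9}{4}\right) = 6 - \frac{9}{32} = \frac{183}{32} \approx 5.7188$)
$F{\left(H,L \right)} = 18 + \frac{549 H}{32}$ ($F{\left(H,L \right)} = 3 \left(\frac{183 H}{32} + 6\right) = 3 \left(6 + \frac{183 H}{32}\right) = 18 + \frac{549 H}{32}$)
$\sqrt{-47656 + F{\left(-143,-93 \right)}} = \sqrt{-47656 + \left(18 + \frac{549}{32} \left(-143\right)\right)} = \sqrt{-47656 + \left(18 - \frac{78507}{32}\right)} = \sqrt{-47656 - \frac{77931}{32}} = \sqrt{- \frac{1602923}{32}} = \frac{i \sqrt{3205846}}{8}$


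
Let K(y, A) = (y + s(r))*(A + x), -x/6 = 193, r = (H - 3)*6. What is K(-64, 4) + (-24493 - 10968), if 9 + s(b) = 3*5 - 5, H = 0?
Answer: 37241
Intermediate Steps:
r = -18 (r = (0 - 3)*6 = -3*6 = -18)
x = -1158 (x = -6*193 = -1158)
s(b) = 1 (s(b) = -9 + (3*5 - 5) = -9 + (15 - 5) = -9 + 10 = 1)
K(y, A) = (1 + y)*(-1158 + A) (K(y, A) = (y + 1)*(A - 1158) = (1 + y)*(-1158 + A))
K(-64, 4) + (-24493 - 10968) = (-1158 + 4 - 1158*(-64) + 4*(-64)) + (-24493 - 10968) = (-1158 + 4 + 74112 - 256) - 35461 = 72702 - 35461 = 37241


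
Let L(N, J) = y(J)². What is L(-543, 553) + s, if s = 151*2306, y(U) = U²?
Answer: 93519492687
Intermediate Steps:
s = 348206
L(N, J) = J⁴ (L(N, J) = (J²)² = J⁴)
L(-543, 553) + s = 553⁴ + 348206 = 93519144481 + 348206 = 93519492687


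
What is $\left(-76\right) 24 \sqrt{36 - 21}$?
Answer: $- 1824 \sqrt{15} \approx -7064.3$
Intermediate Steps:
$\left(-76\right) 24 \sqrt{36 - 21} = - 1824 \sqrt{15}$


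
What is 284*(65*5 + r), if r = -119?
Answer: 58504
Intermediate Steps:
284*(65*5 + r) = 284*(65*5 - 119) = 284*(325 - 119) = 284*206 = 58504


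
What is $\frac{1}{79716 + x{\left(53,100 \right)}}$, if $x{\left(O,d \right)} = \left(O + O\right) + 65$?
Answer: $\frac{1}{79887} \approx 1.2518 \cdot 10^{-5}$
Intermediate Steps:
$x{\left(O,d \right)} = 65 + 2 O$ ($x{\left(O,d \right)} = 2 O + 65 = 65 + 2 O$)
$\frac{1}{79716 + x{\left(53,100 \right)}} = \frac{1}{79716 + \left(65 + 2 \cdot 53\right)} = \frac{1}{79716 + \left(65 + 106\right)} = \frac{1}{79716 + 171} = \frac{1}{79887}$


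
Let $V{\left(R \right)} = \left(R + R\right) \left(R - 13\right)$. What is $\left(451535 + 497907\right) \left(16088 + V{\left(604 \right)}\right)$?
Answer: $693107851072$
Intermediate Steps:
$V{\left(R \right)} = 2 R \left(-13 + R\right)$
$\left(451535 + 497907\right) \left(16088 + V{\left(604 \right)}\right) = \left(451535 + 497907\right) \left(16088 + 2 \cdot 604 \left(-13 + 604\right)\right) = 949442 \left(16088 + 2 \cdot 604 \cdot 591\right) = 949442 \left(16088 + 713928\right) = 949442 \cdot 730016 = 693107851072$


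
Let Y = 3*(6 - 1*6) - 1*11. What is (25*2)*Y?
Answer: -550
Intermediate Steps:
Y = -11 (Y = 3*(6 - 6) - 11 = 3*0 - 11 = 0 - 11 = -11)
(25*2)*Y = (25*2)*(-11) = 50*(-11) = -550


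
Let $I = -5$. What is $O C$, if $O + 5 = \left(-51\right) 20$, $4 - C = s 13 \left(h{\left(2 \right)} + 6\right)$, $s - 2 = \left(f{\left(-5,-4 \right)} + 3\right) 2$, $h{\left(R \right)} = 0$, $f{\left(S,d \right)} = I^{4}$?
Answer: $100573000$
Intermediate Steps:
$f{\left(S,d \right)} = 625$ ($f{\left(S,d \right)} = \left(-5\right)^{4} = 625$)
$s = 1258$ ($s = 2 + \left(625 + 3\right) 2 = 2 + 628 \cdot 2 = 2 + 1256 = 1258$)
$C = -98120$ ($C = 4 - 1258 \cdot 13 \left(0 + 6\right) = 4 - 16354 \cdot 6 = 4 - 98124 = -98120$)
$O = -1025$ ($O = -5 - 1020 = -1025$)
$O C = \left(-1025\right) \left(-98120\right) = 100573000$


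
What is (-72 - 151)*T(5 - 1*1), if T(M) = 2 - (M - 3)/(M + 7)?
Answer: -4683/11 ≈ -425.73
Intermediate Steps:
T(M) = 2 - (-3 + M)/(7 + M)
(-72 - 151)*T(5 - 1*1) = (-72 - 151)*((17 + (5 - 1*1))/(7 + (5 - 1*1))) = -223*(17 + (5 - 1))/(7 + (5 - 1)) = -223*(17 + 4)/(7 + 4) = -223*21/11 = -4683/11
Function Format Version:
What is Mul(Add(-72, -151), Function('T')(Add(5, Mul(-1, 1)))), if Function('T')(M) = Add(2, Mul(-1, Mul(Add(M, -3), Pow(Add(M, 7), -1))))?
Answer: Rational(-4683, 11) ≈ -425.73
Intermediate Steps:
Function('T')(M) = Add(2, Mul(-1, Pow(Add(7, M), -1), Add(-3, M))) (Function('T')(M) = Add(2, Mul(-1, Mul(Add(-3, M), Pow(Add(7, M), -1)))) = Add(2, Mul(-1, Mul(Pow(Add(7, M), -1), Add(-3, M)))) = Add(2, Mul(-1, Pow(Add(7, M), -1), Add(-3, M))))
Mul(Add(-72, -151), Function('T')(Add(5, Mul(-1, 1)))) = Mul(Add(-72, -151), Mul(Pow(Add(7, Add(5, Mul(-1, 1))), -1), Add(17, Add(5, Mul(-1, 1))))) = Mul(-223, Mul(Pow(Add(7, Add(5, -1)), -1), Add(17, Add(5, -1)))) = Mul(-223, Mul(Pow(Add(7, 4), -1), Add(17, 4))) = Mul(-223, Mul(Pow(11, -1), 21)) = Mul(-223, Mul(Rational(1, 11), 21)) = Mul(-223, Rational(21, 11)) = Rational(-4683, 11)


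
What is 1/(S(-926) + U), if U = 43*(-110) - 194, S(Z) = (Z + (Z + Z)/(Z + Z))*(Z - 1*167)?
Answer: 1/1006101 ≈ 9.9394e-7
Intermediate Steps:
S(Z) = (1 + Z)*(-167 + Z) (S(Z) = (Z + (2*Z)/((2*Z)))*(Z - 167) = (Z + (2*Z)*(1/(2*Z)))*(-167 + Z) = (Z + 1)*(-167 + Z) = (1 + Z)*(-167 + Z))
U = -4924 (U = -4730 - 194 = -4924)
1/(S(-926) + U) = 1/((-167 + (-926)² - 166*(-926)) - 4924) = 1/((-167 + 857476 + 153716) - 4924) = 1/(1011025 - 4924) = 1/1006101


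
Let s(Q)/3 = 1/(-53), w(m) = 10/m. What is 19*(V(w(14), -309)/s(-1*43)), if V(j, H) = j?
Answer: -5035/21 ≈ -239.76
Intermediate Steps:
s(Q) = -3/53 (s(Q) = 3/(-53) = 3*(-1/53) = -3/53)
19*(V(w(14), -309)/s(-1*43)) = 19*((10/14)/(-3/53)) = 19*((10*(1/14))*(-53/3)) = 19*((5/7)*(-53/3)) = 19*(-265/21) = -5035/21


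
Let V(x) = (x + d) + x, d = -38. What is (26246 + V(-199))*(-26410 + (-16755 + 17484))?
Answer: -662826610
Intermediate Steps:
V(x) = -38 + 2*x (V(x) = (x - 38) + x = (-38 + x) + x = -38 + 2*x)
(26246 + V(-199))*(-26410 + (-16755 + 17484)) = (26246 + (-38 + 2*(-199)))*(-26410 + (-16755 + 17484)) = (26246 + (-38 - 398))*(-26410 + 729) = (26246 - 436)*(-25681) = 25810*(-25681) = -662826610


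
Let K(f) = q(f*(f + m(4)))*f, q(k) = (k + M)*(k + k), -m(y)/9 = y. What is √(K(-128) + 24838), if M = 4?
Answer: I*√112831471354 ≈ 3.359e+5*I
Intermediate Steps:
m(y) = -9*y
q(k) = 2*k*(4 + k) (q(k) = (k + 4)*(k + k) = (4 + k)*(2*k) = 2*k*(4 + k))
K(f) = 2*f²*(-36 + f)*(4 + f*(-36 + f)) (K(f) = (2*(f*(f - 9*4))*(4 + f*(f - 9*4)))*f = (2*(f*(f - 36))*(4 + f*(f - 36)))*f = (2*(f*(-36 + f))*(4 + f*(-36 + f)))*f = (2*f*(-36 + f)*(4 + f*(-36 + f)))*f = 2*f²*(-36 + f)*(4 + f*(-36 + f)))
√(K(-128) + 24838) = √(2*(-128)²*(-36 - 128)*(4 - 128*(-36 - 128)) + 24838) = √(2*16384*(-164)*(4 - 128*(-164)) + 24838) = √(2*16384*(-164)*(4 + 20992) + 24838) = √(2*16384*(-164)*20996 + 24838) = √(-112831496192 + 24838) = √(-112831471354) = I*√112831471354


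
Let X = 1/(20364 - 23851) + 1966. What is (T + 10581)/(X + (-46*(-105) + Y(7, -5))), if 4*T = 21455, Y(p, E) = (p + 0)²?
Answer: 222397373/95474056 ≈ 2.3294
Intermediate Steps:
Y(p, E) = p²
T = 21455/4 (T = (¼)*21455 = 21455/4 ≈ 5363.8)
X = 6855441/3487 (X = 1/(-3487) + 1966 = -1/3487 + 1966 = 6855441/3487 ≈ 1966.0)
(T + 10581)/(X + (-46*(-105) + Y(7, -5))) = (21455/4 + 10581)/(6855441/3487 + (-46*(-105) + 7²)) = 63779/(4*(6855441/3487 + (4830 + 49))) = 63779/(4*(6855441/3487 + 4879)) = 63779/(4*(23868514/3487)) = (63779/4)*(3487/23868514) = 222397373/95474056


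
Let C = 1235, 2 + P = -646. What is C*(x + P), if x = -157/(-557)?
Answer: -445562065/557 ≈ -7.9993e+5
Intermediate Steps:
P = -648 (P = -2 - 646 = -648)
x = 157/557 (x = -157*(-1/557) = 157/557 ≈ 0.28187)
C*(x + P) = 1235*(157/557 - 648) = 1235*(-360779/557) = -445562065/557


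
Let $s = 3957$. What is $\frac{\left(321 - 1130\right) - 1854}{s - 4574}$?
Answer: $\frac{2663}{617} \approx 4.316$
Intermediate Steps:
$\frac{\left(321 - 1130\right) - 1854}{s - 4574} = \frac{\left(321 - 1130\right) - 1854}{3957 - 4574} = \frac{\left(321 - 1130\right) - 1854}{-617} = \left(-809 - 1854\right) \left(- \frac{1}{617}\right) = \left(-2663\right) \left(- \frac{1}{617}\right) = \frac{2663}{617}$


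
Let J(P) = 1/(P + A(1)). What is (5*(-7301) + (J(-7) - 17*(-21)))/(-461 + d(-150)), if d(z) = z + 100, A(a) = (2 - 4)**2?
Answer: 108445/1533 ≈ 70.740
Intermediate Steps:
A(a) = 4 (A(a) = (-2)**2 = 4)
J(P) = 1/(4 + P) (J(P) = 1/(P + 4) = 1/(4 + P))
d(z) = 100 + z
(5*(-7301) + (J(-7) - 17*(-21)))/(-461 + d(-150)) = (5*(-7301) + (1/(4 - 7) - 17*(-21)))/(-461 + (100 - 150)) = (-36505 + (1/(-3) + 357))/(-461 - 50) = (-36505 + (-1/3 + 357))/(-511) = (-36505 + 1070/3)*(-1/511) = -108445/3*(-1/511) = 108445/1533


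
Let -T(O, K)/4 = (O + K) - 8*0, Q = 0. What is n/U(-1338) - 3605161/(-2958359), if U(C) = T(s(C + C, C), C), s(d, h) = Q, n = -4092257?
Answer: -12087070504591/15833137368 ≈ -763.40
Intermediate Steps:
s(d, h) = 0
T(O, K) = -4*K - 4*O (T(O, K) = -4*((O + K) - 8*0) = -4*((K + O) + 0) = -4*(K + O) = -4*K - 4*O)
U(C) = -4*C (U(C) = -4*C - 4*0 = -4*C + 0 = -4*C)
n/U(-1338) - 3605161/(-2958359) = -4092257/((-4*(-1338))) - 3605161/(-2958359) = -4092257/5352 - 3605161*(-1/2958359) = -4092257*1/5352 + 3605161/2958359 = -4092257/5352 + 3605161/2958359 = -12087070504591/15833137368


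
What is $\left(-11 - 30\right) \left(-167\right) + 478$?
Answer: $7325$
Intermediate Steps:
$\left(-11 - 30\right) \left(-167\right) + 478 = \left(-41\right) \left(-167\right) + 478 = 6847 + 478 = 7325$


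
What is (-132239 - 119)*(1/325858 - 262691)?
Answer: 5664920009415983/162929 ≈ 3.4769e+10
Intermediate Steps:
(-132239 - 119)*(1/325858 - 262691) = -132358*(1/325858 - 262691) = -132358*(-85599963877/325858) = 5664920009415983/162929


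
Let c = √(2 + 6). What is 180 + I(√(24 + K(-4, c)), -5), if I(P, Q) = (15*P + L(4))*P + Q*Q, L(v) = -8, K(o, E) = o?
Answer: 505 - 16*√5 ≈ 469.22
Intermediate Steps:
c = 2*√2 (c = √8 = 2*√2 ≈ 2.8284)
I(P, Q) = Q² + P*(-8 + 15*P) (I(P, Q) = (15*P - 8)*P + Q*Q = (-8 + 15*P)*P + Q² = P*(-8 + 15*P) + Q² = Q² + P*(-8 + 15*P))
180 + I(√(24 + K(-4, c)), -5) = 180 + ((-5)² - 8*√(24 - 4) + 15*(√(24 - 4))²) = 180 + (25 - 16*√5 + 15*(√20)²) = 180 + (25 - 16*√5 + 15*(2*√5)²) = 180 + (25 - 16*√5 + 15*20) = 180 + (25 - 16*√5 + 300) = 180 + (325 - 16*√5) = 505 - 16*√5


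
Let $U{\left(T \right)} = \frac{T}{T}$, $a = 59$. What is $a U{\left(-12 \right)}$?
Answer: $59$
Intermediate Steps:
$U{\left(T \right)} = 1$
$a U{\left(-12 \right)} = 59 \cdot 1 = 59$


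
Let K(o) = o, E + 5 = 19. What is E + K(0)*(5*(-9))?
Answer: 14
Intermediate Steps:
E = 14 (E = -5 + 19 = 14)
E + K(0)*(5*(-9)) = 14 + 0*(5*(-9)) = 14 + 0*(-45) = 14 + 0 = 14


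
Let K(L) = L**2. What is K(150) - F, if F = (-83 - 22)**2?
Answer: 11475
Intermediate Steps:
F = 11025 (F = (-105)**2 = 11025)
K(150) - F = 150**2 - 1*11025 = 22500 - 11025 = 11475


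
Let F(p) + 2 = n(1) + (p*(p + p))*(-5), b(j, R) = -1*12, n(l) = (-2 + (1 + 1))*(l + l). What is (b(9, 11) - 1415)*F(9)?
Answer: 1158724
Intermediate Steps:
n(l) = 0 (n(l) = (-2 + 2)*(2*l) = 0*(2*l) = 0)
b(j, R) = -12
F(p) = -2 - 10*p² (F(p) = -2 + (0 + (p*(p + p))*(-5)) = -2 + (0 + (p*(2*p))*(-5)) = -2 + (0 + (2*p²)*(-5)) = -2 + (0 - 10*p²) = -2 - 10*p²)
(b(9, 11) - 1415)*F(9) = (-12 - 1415)*(-2 - 10*9²) = -1427*(-2 - 10*81) = -1427*(-2 - 810) = -1427*(-812) = 1158724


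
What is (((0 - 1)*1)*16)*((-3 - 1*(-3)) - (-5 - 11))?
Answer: -256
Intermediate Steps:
(((0 - 1)*1)*16)*((-3 - 1*(-3)) - (-5 - 11)) = (-1*1*16)*((-3 + 3) - 1*(-16)) = (-1*16)*(0 + 16) = -16*16 = -256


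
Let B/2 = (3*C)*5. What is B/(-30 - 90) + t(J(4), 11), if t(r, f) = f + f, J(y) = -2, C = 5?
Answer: 83/4 ≈ 20.750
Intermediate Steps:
t(r, f) = 2*f
B = 150 (B = 2*((3*5)*5) = 2*(15*5) = 2*75 = 150)
B/(-30 - 90) + t(J(4), 11) = 150/(-30 - 90) + 2*11 = 150/(-120) + 22 = 150*(-1/120) + 22 = -5/4 + 22 = 83/4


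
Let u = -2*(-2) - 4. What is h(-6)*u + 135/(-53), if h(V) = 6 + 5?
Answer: -135/53 ≈ -2.5472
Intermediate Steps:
h(V) = 11
u = 0 (u = 4 - 4 = 0)
h(-6)*u + 135/(-53) = 11*0 + 135/(-53) = 0 + 135*(-1/53) = 0 - 135/53 = -135/53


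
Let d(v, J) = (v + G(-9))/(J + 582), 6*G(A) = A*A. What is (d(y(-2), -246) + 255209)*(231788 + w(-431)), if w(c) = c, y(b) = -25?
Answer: 1889420182225/32 ≈ 5.9044e+10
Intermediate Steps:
G(A) = A²/6 (G(A) = (A*A)/6 = A²/6)
d(v, J) = (27/2 + v)/(582 + J) (d(v, J) = (v + (⅙)*(-9)²)/(J + 582) = (v + (⅙)*81)/(582 + J) = (v + 27/2)/(582 + J) = (27/2 + v)/(582 + J))
(d(y(-2), -246) + 255209)*(231788 + w(-431)) = ((27/2 - 25)/(582 - 246) + 255209)*(231788 - 431) = (-23/2/336 + 255209)*231357 = ((1/336)*(-23/2) + 255209)*231357 = (-23/672 + 255209)*231357 = (171500425/672)*231357 = 1889420182225/32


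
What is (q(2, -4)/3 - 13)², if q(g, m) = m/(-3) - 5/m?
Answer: 190969/1296 ≈ 147.35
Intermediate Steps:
q(g, m) = -5/m - m/3 (q(g, m) = m*(-⅓) - 5/m = -m/3 - 5/m = -5/m - m/3)
(q(2, -4)/3 - 13)² = ((-5/(-4) - ⅓*(-4))/3 - 13)² = ((-5*(-¼) + 4/3)*(⅓) - 13)² = ((5/4 + 4/3)*(⅓) - 13)² = ((31/12)*(⅓) - 13)² = (31/36 - 13)² = (-437/36)² = 190969/1296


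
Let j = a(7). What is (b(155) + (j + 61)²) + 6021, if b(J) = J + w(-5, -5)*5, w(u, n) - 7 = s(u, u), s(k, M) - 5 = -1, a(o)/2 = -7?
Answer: 8440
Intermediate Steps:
a(o) = -14 (a(o) = 2*(-7) = -14)
s(k, M) = 4 (s(k, M) = 5 - 1 = 4)
j = -14
w(u, n) = 11 (w(u, n) = 7 + 4 = 11)
b(J) = 55 + J (b(J) = J + 11*5 = J + 55 = 55 + J)
(b(155) + (j + 61)²) + 6021 = ((55 + 155) + (-14 + 61)²) + 6021 = (210 + 47²) + 6021 = (210 + 2209) + 6021 = 2419 + 6021 = 8440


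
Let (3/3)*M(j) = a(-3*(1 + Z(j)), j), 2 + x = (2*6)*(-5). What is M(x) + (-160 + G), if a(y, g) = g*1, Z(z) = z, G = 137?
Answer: -85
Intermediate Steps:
a(y, g) = g
x = -62 (x = -2 + (2*6)*(-5) = -2 + 12*(-5) = -2 - 60 = -62)
M(j) = j
M(x) + (-160 + G) = -62 + (-160 + 137) = -62 - 23 = -85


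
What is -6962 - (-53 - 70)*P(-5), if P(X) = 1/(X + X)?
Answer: -69743/10 ≈ -6974.3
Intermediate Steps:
P(X) = 1/(2*X)
-6962 - (-53 - 70)*P(-5) = -6962 - (-53 - 70)*(½)/(-5) = -6962 - (-123)*(½)*(-⅕) = -6962 - (-123)*(-1)/10 = -6962 - 1*123/10 = -6962 - 123/10 = -69743/10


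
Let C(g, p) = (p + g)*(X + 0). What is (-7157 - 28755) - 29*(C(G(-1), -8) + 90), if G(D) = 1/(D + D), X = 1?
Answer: -76551/2 ≈ -38276.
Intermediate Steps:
G(D) = 1/(2*D)
C(g, p) = g + p (C(g, p) = (p + g)*(1 + 0) = (g + p)*1 = g + p)
(-7157 - 28755) - 29*(C(G(-1), -8) + 90) = (-7157 - 28755) - 29*(((1/2)/(-1) - 8) + 90) = -35912 - 29*(((1/2)*(-1) - 8) + 90) = -35912 - 29*((-1/2 - 8) + 90) = -35912 - 29*(-17/2 + 90) = -35912 - 29*163/2 = -35912 - 4727/2 = -76551/2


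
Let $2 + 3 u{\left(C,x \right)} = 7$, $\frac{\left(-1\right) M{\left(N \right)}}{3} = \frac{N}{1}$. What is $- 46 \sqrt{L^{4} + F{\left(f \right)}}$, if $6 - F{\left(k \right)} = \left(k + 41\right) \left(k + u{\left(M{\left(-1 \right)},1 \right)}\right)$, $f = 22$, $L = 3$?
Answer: $- 276 i \sqrt{39} \approx - 1723.6 i$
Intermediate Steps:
$M{\left(N \right)} = - 3 N$ ($M{\left(N \right)} = - 3 \frac{N}{1} = - 3 N 1 = - 3 N$)
$u{\left(C,x \right)} = \frac{5}{3}$ ($u{\left(C,x \right)} = - \frac{2}{3} + \frac{1}{3} \cdot 7 = - \frac{2}{3} + \frac{7}{3} = \frac{5}{3}$)
$F{\left(k \right)} = 6 - \left(41 + k\right) \left(\frac{5}{3} + k\right)$ ($F{\left(k \right)} = 6 - \left(k + 41\right) \left(k + \frac{5}{3}\right) = 6 - \left(41 + k\right) \left(\frac{5}{3} + k\right)$)
$- 46 \sqrt{L^{4} + F{\left(f \right)}} = - 46 \sqrt{3^{4} - 1485} = - 46 \sqrt{81 - 1485} = - 46 \sqrt{-1404} = - 46 \cdot 6 i \sqrt{39} = - 276 i \sqrt{39}$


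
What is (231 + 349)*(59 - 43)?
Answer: 9280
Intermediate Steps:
(231 + 349)*(59 - 43) = 580*16 = 9280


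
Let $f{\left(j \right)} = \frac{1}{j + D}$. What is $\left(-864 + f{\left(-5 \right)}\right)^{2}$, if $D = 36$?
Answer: $\frac{717329089}{961} \approx 7.4644 \cdot 10^{5}$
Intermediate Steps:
$f{\left(j \right)} = \frac{1}{36 + j}$ ($f{\left(j \right)} = \frac{1}{j + 36} = \frac{1}{36 + j}$)
$\left(-864 + f{\left(-5 \right)}\right)^{2} = \left(-864 + \frac{1}{36 - 5}\right)^{2} = \left(-864 + \frac{1}{31}\right)^{2} = \left(- \frac{26783}{31}\right)^{2} = \frac{717329089}{961}$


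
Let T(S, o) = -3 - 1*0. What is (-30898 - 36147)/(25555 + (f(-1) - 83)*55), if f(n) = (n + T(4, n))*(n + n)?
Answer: -13409/4286 ≈ -3.1286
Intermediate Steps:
T(S, o) = -3 (T(S, o) = -3 + 0 = -3)
f(n) = 2*n*(-3 + n) (f(n) = (n - 3)*(n + n) = (-3 + n)*(2*n) = 2*n*(-3 + n))
(-30898 - 36147)/(25555 + (f(-1) - 83)*55) = (-30898 - 36147)/(25555 + (2*(-1)*(-3 - 1) - 83)*55) = -67045/(25555 + (2*(-1)*(-4) - 83)*55) = -67045/(25555 + (8 - 83)*55) = -67045/(25555 - 75*55) = -67045/(25555 - 4125) = -67045/21430 = -67045*1/21430 = -13409/4286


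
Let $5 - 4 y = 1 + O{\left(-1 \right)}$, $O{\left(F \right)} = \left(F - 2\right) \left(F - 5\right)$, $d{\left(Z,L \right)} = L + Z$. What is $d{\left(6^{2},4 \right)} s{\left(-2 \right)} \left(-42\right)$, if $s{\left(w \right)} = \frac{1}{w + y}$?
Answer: $\frac{3360}{11} \approx 305.45$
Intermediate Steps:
$O{\left(F \right)} = \left(-5 + F\right) \left(-2 + F\right)$ ($O{\left(F \right)} = \left(-2 + F\right) \left(-5 + F\right) = \left(-5 + F\right) \left(-2 + F\right)$)
$y = - \frac{7}{2}$ ($y = \frac{5}{4} - \frac{1 + \left(10 + \left(-1\right)^{2} - -7\right)}{4} = \frac{5}{4} - \frac{1 + \left(10 + 1 + 7\right)}{4} = \frac{5}{4} - \frac{1 + 18}{4} = \frac{5}{4} - \frac{19}{4} = - \frac{7}{2} \approx -3.5$)
$s{\left(w \right)} = \frac{1}{- \frac{7}{2} + w}$ ($s{\left(w \right)} = \frac{1}{w - \frac{7}{2}} = \frac{1}{- \frac{7}{2} + w}$)
$d{\left(6^{2},4 \right)} s{\left(-2 \right)} \left(-42\right) = \left(4 + 6^{2}\right) \frac{2}{-7 + 2 \left(-2\right)} \left(-42\right) = \left(4 + 36\right) \frac{2}{-7 - 4} \left(-42\right) = 40 \frac{2}{-11} \left(-42\right) = 40 \cdot 2 \left(- \frac{1}{11}\right) \left(-42\right) = 40 \left(- \frac{2}{11}\right) \left(-42\right) = \left(- \frac{80}{11}\right) \left(-42\right) = \frac{3360}{11}$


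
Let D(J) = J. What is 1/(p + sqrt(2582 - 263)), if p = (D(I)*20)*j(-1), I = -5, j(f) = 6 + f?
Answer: -500/247681 - sqrt(2319)/247681 ≈ -0.0022132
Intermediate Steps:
p = -500 (p = (-5*20)*(6 - 1) = -100*5 = -500)
1/(p + sqrt(2582 - 263)) = 1/(-500 + sqrt(2582 - 263)) = 1/(-500 + sqrt(2319))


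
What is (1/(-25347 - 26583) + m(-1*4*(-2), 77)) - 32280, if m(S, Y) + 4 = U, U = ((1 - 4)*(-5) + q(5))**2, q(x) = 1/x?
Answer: -8322551069/259650 ≈ -32053.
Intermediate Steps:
q(x) = 1/x
U = 5776/25 (U = ((1 - 4)*(-5) + 1/5)**2 = (-3*(-5) + 1/5)**2 = (15 + 1/5)**2 = (76/5)**2 = 5776/25 ≈ 231.04)
m(S, Y) = 5676/25 (m(S, Y) = -4 + 5776/25 = 5676/25)
(1/(-25347 - 26583) + m(-1*4*(-2), 77)) - 32280 = (1/(-25347 - 26583) + 5676/25) - 32280 = (1/(-51930) + 5676/25) - 32280 = (-1/51930 + 5676/25) - 32280 = 58950931/259650 - 32280 = -8322551069/259650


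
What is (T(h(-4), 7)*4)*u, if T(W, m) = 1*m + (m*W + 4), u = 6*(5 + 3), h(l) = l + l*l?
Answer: 18240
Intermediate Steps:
h(l) = l + l²
u = 48 (u = 6*8 = 48)
T(W, m) = 4 + m + W*m (T(W, m) = m + (W*m + 4) = m + (4 + W*m) = 4 + m + W*m)
(T(h(-4), 7)*4)*u = ((4 + 7 - 4*(1 - 4)*7)*4)*48 = ((4 + 7 - 4*(-3)*7)*4)*48 = ((4 + 7 + 12*7)*4)*48 = ((4 + 7 + 84)*4)*48 = (95*4)*48 = 380*48 = 18240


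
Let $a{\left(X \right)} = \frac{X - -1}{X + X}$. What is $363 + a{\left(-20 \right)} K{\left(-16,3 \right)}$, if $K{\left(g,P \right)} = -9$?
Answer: $\frac{14349}{40} \approx 358.73$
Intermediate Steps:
$a{\left(X \right)} = \frac{1 + X}{2 X}$ ($a{\left(X \right)} = \frac{X + 1}{2 X} = \left(1 + X\right) \frac{1}{2 X} = \frac{1 + X}{2 X}$)
$363 + a{\left(-20 \right)} K{\left(-16,3 \right)} = 363 + \frac{1 - 20}{2 \left(-20\right)} \left(-9\right) = 363 + \frac{1}{2} \left(- \frac{1}{20}\right) \left(-19\right) \left(-9\right) = 363 + \frac{19}{40} \left(-9\right) = 363 - \frac{171}{40} = \frac{14349}{40}$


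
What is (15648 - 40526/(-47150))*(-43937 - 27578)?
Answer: -229421278543/205 ≈ -1.1191e+9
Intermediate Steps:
(15648 - 40526/(-47150))*(-43937 - 27578) = (15648 - 40526*(-1/47150))*(-71515) = (15648 + 881/1025)*(-71515) = (16040081/1025)*(-71515) = -229421278543/205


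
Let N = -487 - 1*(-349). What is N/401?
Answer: -138/401 ≈ -0.34414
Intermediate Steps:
N = -138 (N = -487 + 349 = -138)
N/401 = -138/401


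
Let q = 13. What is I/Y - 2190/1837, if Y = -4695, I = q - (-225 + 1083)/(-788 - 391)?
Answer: -810151253/677902599 ≈ -1.1951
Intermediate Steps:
I = 5395/393 (I = 13 - (-225 + 1083)/(-788 - 391) = 13 - 858/(-1179) = 13 - 858*(-1)/1179 = 13 - 1*(-286/393) = 13 + 286/393 = 5395/393 ≈ 13.728)
I/Y - 2190/1837 = (5395/393)/(-4695) - 2190/1837 = (5395/393)*(-1/4695) - 2190*1/1837 = -1079/369027 - 2190/1837 = -810151253/677902599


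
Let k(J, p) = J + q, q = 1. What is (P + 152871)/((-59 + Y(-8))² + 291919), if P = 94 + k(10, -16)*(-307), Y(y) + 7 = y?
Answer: 149588/297395 ≈ 0.50299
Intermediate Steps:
Y(y) = -7 + y
k(J, p) = 1 + J (k(J, p) = J + 1 = 1 + J)
P = -3283 (P = 94 + (1 + 10)*(-307) = 94 + 11*(-307) = 94 - 3377 = -3283)
(P + 152871)/((-59 + Y(-8))² + 291919) = (-3283 + 152871)/((-59 + (-7 - 8))² + 291919) = 149588/((-59 - 15)² + 291919) = 149588/((-74)² + 291919) = 149588/(5476 + 291919) = 149588/297395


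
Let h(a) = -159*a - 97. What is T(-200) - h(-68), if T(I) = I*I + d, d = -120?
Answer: 29165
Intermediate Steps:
h(a) = -97 - 159*a
T(I) = -120 + I² (T(I) = I*I - 120 = I² - 120 = -120 + I²)
T(-200) - h(-68) = (-120 + (-200)²) - (-97 - 159*(-68)) = (-120 + 40000) - (-97 + 10812) = 39880 - 1*10715 = 39880 - 10715 = 29165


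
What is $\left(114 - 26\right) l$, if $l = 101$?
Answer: $8888$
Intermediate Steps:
$\left(114 - 26\right) l = \left(114 - 26\right) 101 = 88 \cdot 101 = 8888$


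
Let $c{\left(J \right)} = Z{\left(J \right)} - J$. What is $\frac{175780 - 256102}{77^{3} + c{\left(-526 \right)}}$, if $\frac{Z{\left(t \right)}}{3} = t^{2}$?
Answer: $- \frac{26774}{429029} \approx -0.062406$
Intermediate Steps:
$Z{\left(t \right)} = 3 t^{2}$
$c{\left(J \right)} = - J + 3 J^{2}$ ($c{\left(J \right)} = 3 J^{2} - J = - J + 3 J^{2}$)
$\frac{175780 - 256102}{77^{3} + c{\left(-526 \right)}} = \frac{175780 - 256102}{77^{3} - 526 \left(-1 + 3 \left(-526\right)\right)} = - \frac{80322}{456533 - 526 \left(-1 - 1578\right)} = - \frac{80322}{456533 - -830554} = - \frac{80322}{456533 + 830554} = - \frac{80322}{1287087} = \left(-80322\right) \frac{1}{1287087} = - \frac{26774}{429029}$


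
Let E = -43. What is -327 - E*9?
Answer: 60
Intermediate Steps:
-327 - E*9 = -327 - (-43)*9 = -327 - 1*(-387) = -327 + 387 = 60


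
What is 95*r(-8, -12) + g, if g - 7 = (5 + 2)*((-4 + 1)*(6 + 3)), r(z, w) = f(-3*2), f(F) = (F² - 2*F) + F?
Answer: 3808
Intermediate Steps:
f(F) = F² - F
r(z, w) = 42 (r(z, w) = (-3*2)*(-1 - 3*2) = -6*(-1 - 6) = -6*(-7) = 42)
g = -182 (g = 7 + (5 + 2)*((-4 + 1)*(6 + 3)) = 7 + 7*(-3*9) = 7 + 7*(-27) = 7 - 189 = -182)
95*r(-8, -12) + g = 95*42 - 182 = 3990 - 182 = 3808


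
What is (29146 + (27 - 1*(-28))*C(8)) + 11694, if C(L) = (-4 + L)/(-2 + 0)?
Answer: 40730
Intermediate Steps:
C(L) = 2 - L/2 (C(L) = (-4 + L)/(-2) = (-4 + L)*(-½) = 2 - L/2)
(29146 + (27 - 1*(-28))*C(8)) + 11694 = (29146 + (27 - 1*(-28))*(2 - ½*8)) + 11694 = (29146 + (27 + 28)*(2 - 4)) + 11694 = (29146 + 55*(-2)) + 11694 = (29146 - 110) + 11694 = 29036 + 11694 = 40730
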